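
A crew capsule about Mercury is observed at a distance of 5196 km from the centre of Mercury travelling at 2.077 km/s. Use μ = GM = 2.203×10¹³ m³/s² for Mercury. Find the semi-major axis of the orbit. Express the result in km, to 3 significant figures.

r = 5.196×10⁶ m.
Specific orbital energy ε = v²/2 − μ/r = (2077)²/2 − 2.203×10¹³/5.196×10⁶ = -2.083×10⁶ J/kg.
Since ε = −μ/(2a), a = −μ/(2ε) = 5.288×10⁶ m = 5288.5 km.

a ≈ 5290 km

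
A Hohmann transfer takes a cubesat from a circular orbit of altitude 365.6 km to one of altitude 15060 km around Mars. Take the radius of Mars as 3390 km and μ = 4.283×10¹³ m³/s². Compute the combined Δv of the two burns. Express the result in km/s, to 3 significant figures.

r₁ = 3390 + 365.6 = 3755.6 km = 3.7556×10⁶ m.
r₂ = 3390 + 15060 = 18450 km = 1.8450×10⁷ m.
Transfer ellipse a_t = (r₁ + r₂)/2 = 1.110×10⁷ m.
At r₁: circular v_c1 = √(μ/r₁) = 3377 m/s; transfer-periapsis v_p = √[μ(2/r₁ − 1/a_t)] = 4353 m/s.
Δv₁ = v_p − v_c1 = 976.3 m/s.
At r₂: circular v_c2 = √(μ/r₂) = 1524 m/s; transfer-apoapsis v_a = √[μ(2/r₂ − 1/a_t)] = 886.1 m/s.
Δv₂ = v_c2 − v_a = 637.5 m/s.
Total Δv = Δv₁ + Δv₂ = 1614 m/s = 1.614 km/s.

Δv_total ≈ 1.61 km/s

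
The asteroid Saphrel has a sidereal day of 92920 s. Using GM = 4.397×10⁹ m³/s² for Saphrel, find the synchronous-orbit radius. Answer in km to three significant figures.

A synchronous orbit has period T, so by Kepler's third law a = (μT²/4π²)^(1/3).
μT²/4π² = 4.397×10⁹ × (9.292×10⁴)² / 39.48 = 9.616×10¹⁷ m³.
a = 9.870×10⁵ m = 987.05 km.

r_sync ≈ 987 km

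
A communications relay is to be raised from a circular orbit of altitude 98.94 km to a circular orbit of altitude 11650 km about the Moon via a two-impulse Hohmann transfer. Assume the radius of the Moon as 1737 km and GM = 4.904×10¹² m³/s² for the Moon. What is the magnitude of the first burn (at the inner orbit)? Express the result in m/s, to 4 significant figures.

Δv ≈ 533.1 m/s

r₁ = 1737 + 98.94 = 1835.9 km = 1.8359×10⁶ m.
r₂ = 1737 + 11650 = 13387 km = 1.3387×10⁷ m.
Transfer ellipse a_t = (r₁ + r₂)/2 = 7.611×10⁶ m.
At r₁: circular v_c1 = √(μ/r₁) = 1634 m/s; transfer-perilune v_p = √[μ(2/r₁ − 1/a_t)] = 2167 m/s.
Δv₁ = v_p − v_c1 = 533.1 m/s.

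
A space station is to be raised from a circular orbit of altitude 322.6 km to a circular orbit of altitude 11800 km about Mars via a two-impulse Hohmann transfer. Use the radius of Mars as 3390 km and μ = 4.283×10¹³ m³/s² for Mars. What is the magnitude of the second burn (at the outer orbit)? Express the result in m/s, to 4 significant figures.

Δv ≈ 626.8 m/s

r₁ = 3390 + 322.6 = 3712.6 km = 3.7126×10⁶ m.
r₂ = 3390 + 11800 = 15190 km = 1.5190×10⁷ m.
Transfer ellipse a_t = (r₁ + r₂)/2 = 9.451×10⁶ m.
At r₁: circular v_c1 = √(μ/r₁) = 3397 m/s; transfer-periapsis v_p = √[μ(2/r₁ − 1/a_t)] = 4306 m/s.
At r₂: circular v_c2 = √(μ/r₂) = 1679 m/s; transfer-apoapsis v_a = √[μ(2/r₂ − 1/a_t)] = 1052 m/s.
Δv₂ = v_c2 − v_a = 626.8 m/s.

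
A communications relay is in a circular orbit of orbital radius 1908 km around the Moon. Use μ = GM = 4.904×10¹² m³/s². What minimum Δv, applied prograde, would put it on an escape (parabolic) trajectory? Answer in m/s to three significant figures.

Δv ≈ 664 m/s

r = 1908 km = 1.908×10⁶ m.
Circular speed v_c = √(μ/r) = 1603 m/s.
Escape speed v_esc = √(2μ/r) = √2 × v_c = 2267 m/s.
Δv = v_esc − v_c = 664.1 m/s.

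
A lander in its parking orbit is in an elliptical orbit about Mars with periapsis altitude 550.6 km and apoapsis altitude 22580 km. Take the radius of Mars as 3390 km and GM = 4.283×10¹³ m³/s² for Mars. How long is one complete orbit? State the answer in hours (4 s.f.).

r_p = 3390 + 550.6 = 3940.6 km = 3.9406×10⁶ m.
r_a = 3390 + 22580 = 25970 km = 2.5970×10⁷ m.
Semi-major axis a = (r_p + r_a)/2 = (3940.6 + 25970)/2 = 14955 km = 1.496×10⁷ m.
By Kepler's third law T = 2π√(a³/μ) = 2π × 8.837×10³ = 5.553×10⁴ s.
= 15.42 hours.

T ≈ 15.42 hours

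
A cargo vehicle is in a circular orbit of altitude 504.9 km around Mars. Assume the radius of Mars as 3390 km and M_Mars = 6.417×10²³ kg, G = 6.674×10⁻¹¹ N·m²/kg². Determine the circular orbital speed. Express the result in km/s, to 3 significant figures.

μ = GM = 6.674×10⁻¹¹ × 6.417×10²³ = 4.283×10¹³ m³/s².
r = 3390 + 504.9 = 3894.9 km = 3.8949×10⁶ m.
For a circular orbit v = √(μ/r) = √(4.283×10¹³ / 3.895×10⁶) = √(1.100×10⁷) = 3316 m/s.
That is 3.316 km/s.

v ≈ 3.32 km/s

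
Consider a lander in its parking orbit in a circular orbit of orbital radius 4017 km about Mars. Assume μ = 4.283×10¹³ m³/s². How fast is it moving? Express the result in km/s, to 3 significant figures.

r = 4017 km = 4.017×10⁶ m.
For a circular orbit v = √(μ/r) = √(4.283×10¹³ / 4.017×10⁶) = √(1.066×10⁷) = 3265 m/s.
That is 3.265 km/s.

v ≈ 3.27 km/s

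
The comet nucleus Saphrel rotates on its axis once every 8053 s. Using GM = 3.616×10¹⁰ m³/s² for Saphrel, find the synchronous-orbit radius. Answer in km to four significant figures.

A synchronous orbit has period T, so by Kepler's third law a = (μT²/4π²)^(1/3).
μT²/4π² = 3.616×10¹⁰ × (8.053×10³)² / 39.48 = 5.940×10¹⁶ m³.
a = 3.902×10⁵ m = 390.18 km.

r_sync ≈ 390.2 km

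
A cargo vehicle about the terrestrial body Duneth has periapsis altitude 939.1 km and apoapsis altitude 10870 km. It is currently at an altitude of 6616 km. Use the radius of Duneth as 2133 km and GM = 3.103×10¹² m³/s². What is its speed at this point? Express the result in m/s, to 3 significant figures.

r_p = 2133 + 939.1 = 3072.1 km = 3.0721×10⁶ m.
r_a = 2133 + 10870 = 13003 km = 1.3003×10⁷ m.
r = 2133 + 6616 = 8749.0 km = 8.749×10⁶ m.
Semi-major axis a = (r_p + r_a)/2 = 8037.6 km = 8.038×10⁶ m.
Vis-viva: v² = μ(2/r − 1/a) = 3.103×10¹² × (2.286×10⁻⁷ − 1.244×10⁻⁷) = 3.233×10⁵ m²/s².
v = 568.6 m/s.

v ≈ 569 m/s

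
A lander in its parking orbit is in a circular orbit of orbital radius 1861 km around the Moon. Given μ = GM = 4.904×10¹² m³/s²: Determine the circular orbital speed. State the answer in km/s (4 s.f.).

v ≈ 1.623 km/s

r = 1861 km = 1.861×10⁶ m.
For a circular orbit v = √(μ/r) = √(4.904×10¹² / 1.861×10⁶) = √(2.635×10⁶) = 1623 m/s.
That is 1.623 km/s.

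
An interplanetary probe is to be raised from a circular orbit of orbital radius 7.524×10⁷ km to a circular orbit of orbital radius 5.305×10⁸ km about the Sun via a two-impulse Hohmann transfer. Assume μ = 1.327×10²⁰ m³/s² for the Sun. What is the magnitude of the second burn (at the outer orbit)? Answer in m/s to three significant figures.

Δv ≈ 7930 m/s

r₁ = 7.524×10⁷ km = 7.524×10¹⁰ m.
r₂ = 5.305×10⁸ km = 5.305×10¹¹ m.
Transfer ellipse a_t = (r₁ + r₂)/2 = 3.029×10¹¹ m.
At r₁: circular v_c1 = √(μ/r₁) = 42000 m/s; transfer-perihelion v_p = √[μ(2/r₁ − 1/a_t)] = 55580 m/s.
At r₂: circular v_c2 = √(μ/r₂) = 15820 m/s; transfer-aphelion v_a = √[μ(2/r₂ − 1/a_t)] = 7883 m/s.
Δv₂ = v_c2 − v_a = 7933 m/s.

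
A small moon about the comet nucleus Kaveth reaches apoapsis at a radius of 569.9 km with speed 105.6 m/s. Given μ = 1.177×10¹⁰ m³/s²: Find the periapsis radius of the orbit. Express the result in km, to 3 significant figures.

periapsis radius ≈ 211 km

r_a = 5.699×10⁵ m.
Specific energy ε = v²/2 − μ/r = -1.508×10⁴ J/kg, so a = −μ/(2ε) = 3.903×10⁵ m.
The apsides satisfy r_p + r_a = 2a, so the periapsis radius is 2a − r_a = 2.108×10⁵ m = 210.76 km.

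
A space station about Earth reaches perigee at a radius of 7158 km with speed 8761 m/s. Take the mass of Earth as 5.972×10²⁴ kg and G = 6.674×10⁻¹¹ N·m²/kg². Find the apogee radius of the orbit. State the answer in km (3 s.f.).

μ = GM = 6.674×10⁻¹¹ × 5.972×10²⁴ = 3.986×10¹⁴ m³/s².
r_p = 7.158×10⁶ m.
Specific energy ε = v²/2 − μ/r = -1.730×10⁷ J/kg, so a = −μ/(2ε) = 1.152×10⁷ m.
The apsides satisfy r_p + r_a = 2a, so the apogee radius is 2a − r_p = 1.587×10⁷ m = 15875 km.

apogee radius ≈ 15900 km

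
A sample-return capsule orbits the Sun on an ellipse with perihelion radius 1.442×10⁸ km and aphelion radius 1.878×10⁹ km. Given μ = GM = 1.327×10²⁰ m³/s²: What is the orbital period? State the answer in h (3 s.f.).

T ≈ 154000 h

Semi-major axis a = (r_p + r_a)/2 = (1.4420×10⁸ + 1.8780×10⁹)/2 = 1.0111×10⁹ km = 1.011×10¹² m.
By Kepler's third law T = 2π√(a³/μ) = 2π × 8.826×10⁷ = 5.545×10⁸ s.
= 1.540×10⁵ h.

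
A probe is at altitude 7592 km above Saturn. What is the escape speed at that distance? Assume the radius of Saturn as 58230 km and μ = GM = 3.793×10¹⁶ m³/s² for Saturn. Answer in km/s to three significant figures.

r = 58230 + 7592 = 65822 km = 6.5822×10⁷ m.
Escape speed v_esc = √(2μ/r) = √(2 × 3.793×10¹⁶ / 6.582×10⁷) = √(1.153×10⁹) = 33950 m/s.
= 33.95 km/s.

v_esc ≈ 33.9 km/s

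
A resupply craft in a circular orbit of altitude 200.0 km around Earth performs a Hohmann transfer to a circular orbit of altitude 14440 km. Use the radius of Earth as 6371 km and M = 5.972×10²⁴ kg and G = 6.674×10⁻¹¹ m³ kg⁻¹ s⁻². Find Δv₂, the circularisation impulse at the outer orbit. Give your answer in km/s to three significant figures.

Δv ≈ 1.34 km/s

μ = GM = 6.674×10⁻¹¹ × 5.972×10²⁴ = 3.986×10¹⁴ m³/s².
r₁ = 6371 + 200.0 = 6571.0 km = 6.5710×10⁶ m.
r₂ = 6371 + 14440 = 20811 km = 2.0811×10⁷ m.
Transfer ellipse a_t = (r₁ + r₂)/2 = 1.369×10⁷ m.
At r₁: circular v_c1 = √(μ/r₁) = 7788 m/s; transfer-perigee v_p = √[μ(2/r₁ − 1/a_t)] = 9602 m/s.
At r₂: circular v_c2 = √(μ/r₂) = 4376 m/s; transfer-apogee v_a = √[μ(2/r₂ − 1/a_t)] = 3032 m/s.
Δv₂ = v_c2 − v_a = 1344 m/s.
= 1.344 km/s.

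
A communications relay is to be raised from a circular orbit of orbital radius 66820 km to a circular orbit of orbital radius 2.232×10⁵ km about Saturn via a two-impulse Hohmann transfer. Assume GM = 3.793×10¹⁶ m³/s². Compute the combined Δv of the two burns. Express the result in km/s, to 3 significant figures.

Δv_total ≈ 9.92 km/s

r₁ = 66820 km = 6.682×10⁷ m.
r₂ = 2.232×10⁵ km = 2.232×10⁸ m.
Transfer ellipse a_t = (r₁ + r₂)/2 = 1.450×10⁸ m.
At r₁: circular v_c1 = √(μ/r₁) = 23830 m/s; transfer-perikrone v_p = √[μ(2/r₁ − 1/a_t)] = 29560 m/s.
Δv₁ = v_p − v_c1 = 5733 m/s.
At r₂: circular v_c2 = √(μ/r₂) = 13040 m/s; transfer-apokrone v_a = √[μ(2/r₂ − 1/a_t)] = 8849 m/s.
Δv₂ = v_c2 − v_a = 4187 m/s.
Total Δv = Δv₁ + Δv₂ = 9920 m/s = 9.920 km/s.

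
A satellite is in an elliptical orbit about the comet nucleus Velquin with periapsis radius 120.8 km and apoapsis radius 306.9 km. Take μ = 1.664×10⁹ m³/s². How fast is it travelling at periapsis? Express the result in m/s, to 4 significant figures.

Semi-major axis a = (r_p + r_a)/2 = 213.85 km = 2.138×10⁵ m.
Vis-viva: v² = μ(2/r − 1/a) = 1.664×10⁹ × (1.656×10⁻⁵ − 4.676×10⁻⁶) = 1.977×10⁴ m²/s².
v = 140.6 m/s.

v ≈ 140.6 m/s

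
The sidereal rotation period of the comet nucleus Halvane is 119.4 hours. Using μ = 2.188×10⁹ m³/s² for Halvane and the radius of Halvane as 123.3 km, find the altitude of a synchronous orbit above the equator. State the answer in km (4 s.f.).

T = 119.4 hours = 4.298×10⁵ s.
A synchronous orbit has period T, so by Kepler's third law a = (μT²/4π²)^(1/3).
μT²/4π² = 2.188×10⁹ × (4.298×10⁵)² / 39.48 = 1.024×10¹⁹ m³.
a = 2.172×10⁶ m = 2171.5 km.
Altitude h = a − R = 2171.5 − 123.3 = 2048.2 km.

h_sync ≈ 2048 km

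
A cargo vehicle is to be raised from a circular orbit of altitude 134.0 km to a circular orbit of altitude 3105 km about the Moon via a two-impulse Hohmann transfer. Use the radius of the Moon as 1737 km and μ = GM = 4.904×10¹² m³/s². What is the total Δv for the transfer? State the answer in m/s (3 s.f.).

Δv_total ≈ 581 m/s

r₁ = 1737 + 134.0 = 1871.0 km = 1.8710×10⁶ m.
r₂ = 1737 + 3105 = 4842.0 km = 4.8420×10⁶ m.
Transfer ellipse a_t = (r₁ + r₂)/2 = 3.356×10⁶ m.
At r₁: circular v_c1 = √(μ/r₁) = 1619 m/s; transfer-perilune v_p = √[μ(2/r₁ − 1/a_t)] = 1944 m/s.
Δv₁ = v_p − v_c1 = 325.5 m/s.
At r₂: circular v_c2 = √(μ/r₂) = 1006 m/s; transfer-apolune v_a = √[μ(2/r₂ − 1/a_t)] = 751.4 m/s.
Δv₂ = v_c2 − v_a = 255.0 m/s.
Total Δv = Δv₁ + Δv₂ = 580.5 m/s.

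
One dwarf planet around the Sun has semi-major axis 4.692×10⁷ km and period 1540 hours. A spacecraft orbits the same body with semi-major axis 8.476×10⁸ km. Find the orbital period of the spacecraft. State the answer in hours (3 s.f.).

T₂ ≈ 1.18×10⁵ hours

Kepler's third law: T² ∝ a³, so T₂ = T₁ (a₂/a₁)^(3/2).
a₂/a₁ = 18.06, (a₂/a₁)^(3/2) = 76.78.
T₂ = 1540 × 76.78 = 1.182×10⁵ hours.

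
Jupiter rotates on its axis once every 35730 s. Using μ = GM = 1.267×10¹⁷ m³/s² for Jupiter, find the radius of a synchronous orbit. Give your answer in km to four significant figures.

A synchronous orbit has period T, so by Kepler's third law a = (μT²/4π²)^(1/3).
μT²/4π² = 1.267×10¹⁷ × (3.573×10⁴)² / 39.48 = 4.097×10²⁴ m³.
a = 1.600×10⁸ m = 1.6002×10⁵ km.

r_sync ≈ 1.600×10⁵ km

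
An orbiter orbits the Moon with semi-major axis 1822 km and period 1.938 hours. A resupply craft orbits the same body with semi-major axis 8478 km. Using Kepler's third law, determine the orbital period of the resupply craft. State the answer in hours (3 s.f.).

T₂ ≈ 19.5 hours

Kepler's third law: T² ∝ a³, so T₂ = T₁ (a₂/a₁)^(3/2).
a₂/a₁ = 4.653, (a₂/a₁)^(3/2) = 10.04.
T₂ = 1.938 × 10.04 = 19.45 hours.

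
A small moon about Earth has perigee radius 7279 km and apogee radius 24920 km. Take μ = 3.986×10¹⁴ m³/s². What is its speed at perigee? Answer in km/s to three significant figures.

Semi-major axis a = (r_p + r_a)/2 = 16100 km = 1.610×10⁷ m.
Vis-viva: v² = μ(2/r − 1/a) = 3.986×10¹⁴ × (2.748×10⁻⁷ − 6.211×10⁻⁸) = 8.476×10⁷ m²/s².
v = 9207 m/s = 9.207 km/s.

v ≈ 9.21 km/s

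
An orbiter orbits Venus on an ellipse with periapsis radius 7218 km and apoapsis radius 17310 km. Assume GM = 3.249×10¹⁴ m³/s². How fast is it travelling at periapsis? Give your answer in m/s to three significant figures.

Semi-major axis a = (r_p + r_a)/2 = 12264 km = 1.226×10⁷ m.
Vis-viva: v² = μ(2/r − 1/a) = 3.249×10¹⁴ × (2.771×10⁻⁷ − 8.154×10⁻⁸) = 6.353×10⁷ m²/s².
v = 7971 m/s.

v ≈ 7970 m/s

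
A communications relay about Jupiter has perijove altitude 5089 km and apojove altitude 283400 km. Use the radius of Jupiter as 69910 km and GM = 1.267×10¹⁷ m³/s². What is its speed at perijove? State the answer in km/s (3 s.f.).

r_p = 69910 + 5089 = 74999 km = 7.4999×10⁷ m.
r_a = 69910 + 283400 = 353310 km = 3.5331×10⁸ m.
Semi-major axis a = (r_p + r_a)/2 = 2.1415×10⁵ km = 2.142×10⁸ m.
Vis-viva: v² = μ(2/r − 1/a) = 1.267×10¹⁷ × (2.667×10⁻⁸ − 4.670×10⁻⁹) = 2.787×10⁹ m²/s².
v = 52790 m/s = 52.79 km/s.

v ≈ 52.8 km/s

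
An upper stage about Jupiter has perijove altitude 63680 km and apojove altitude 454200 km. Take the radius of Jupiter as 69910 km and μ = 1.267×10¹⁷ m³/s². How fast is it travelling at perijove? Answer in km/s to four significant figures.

v ≈ 38.88 km/s

r_p = 69910 + 63680 = 133590 km = 1.3359×10⁸ m.
r_a = 69910 + 454200 = 524110 km = 5.2411×10⁸ m.
Semi-major axis a = (r_p + r_a)/2 = 3.2885×10⁵ km = 3.288×10⁸ m.
Vis-viva: v² = μ(2/r − 1/a) = 1.267×10¹⁷ × (1.497×10⁻⁸ − 3.041×10⁻⁹) = 1.512×10⁹ m²/s².
v = 38880 m/s = 38.88 km/s.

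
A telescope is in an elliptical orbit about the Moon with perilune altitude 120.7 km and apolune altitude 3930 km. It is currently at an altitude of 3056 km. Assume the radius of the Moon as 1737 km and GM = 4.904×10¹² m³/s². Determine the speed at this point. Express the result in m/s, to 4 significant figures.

r_p = 1737 + 120.7 = 1857.7 km = 1.8577×10⁶ m.
r_a = 1737 + 3930 = 5667.0 km = 5.6670×10⁶ m.
r = 1737 + 3056 = 4793.0 km = 4.793×10⁶ m.
Semi-major axis a = (r_p + r_a)/2 = 3762.3 km = 3.762×10⁶ m.
Vis-viva: v² = μ(2/r − 1/a) = 4.904×10¹² × (4.173×10⁻⁷ − 2.658×10⁻⁷) = 7.429×10⁵ m²/s².
v = 861.9 m/s.

v ≈ 861.9 m/s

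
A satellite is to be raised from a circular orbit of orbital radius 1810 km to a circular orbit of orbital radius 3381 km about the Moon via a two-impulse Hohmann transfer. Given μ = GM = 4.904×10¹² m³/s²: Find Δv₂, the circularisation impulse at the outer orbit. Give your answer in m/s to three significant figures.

r₁ = 1810 km = 1.810×10⁶ m.
r₂ = 3381 km = 3.381×10⁶ m.
Transfer ellipse a_t = (r₁ + r₂)/2 = 2.596×10⁶ m.
At r₁: circular v_c1 = √(μ/r₁) = 1646 m/s; transfer-perilune v_p = √[μ(2/r₁ − 1/a_t)] = 1879 m/s.
At r₂: circular v_c2 = √(μ/r₂) = 1204 m/s; transfer-apolune v_a = √[μ(2/r₂ − 1/a_t)] = 1006 m/s.
Δv₂ = v_c2 − v_a = 198.6 m/s.

Δv ≈ 199 m/s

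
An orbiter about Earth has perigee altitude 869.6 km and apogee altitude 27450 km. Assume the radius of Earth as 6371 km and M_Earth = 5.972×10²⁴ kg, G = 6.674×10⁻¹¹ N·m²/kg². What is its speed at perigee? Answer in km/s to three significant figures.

v ≈ 9.52 km/s

μ = GM = 6.674×10⁻¹¹ × 5.972×10²⁴ = 3.986×10¹⁴ m³/s².
r_p = 6371 + 869.6 = 7240.6 km = 7.2406×10⁶ m.
r_a = 6371 + 27450 = 33821 km = 3.3821×10⁷ m.
Semi-major axis a = (r_p + r_a)/2 = 20531 km = 2.053×10⁷ m.
Vis-viva: v² = μ(2/r − 1/a) = 3.986×10¹⁴ × (2.762×10⁻⁷ − 4.871×10⁻⁸) = 9.068×10⁷ m²/s².
v = 9523 m/s = 9.523 km/s.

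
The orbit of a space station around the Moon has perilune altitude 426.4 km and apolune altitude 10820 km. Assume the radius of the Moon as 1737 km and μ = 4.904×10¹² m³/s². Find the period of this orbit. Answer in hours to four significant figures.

r_p = 1737 + 426.4 = 2163.4 km = 2.1634×10⁶ m.
r_a = 1737 + 10820 = 12557 km = 1.2557×10⁷ m.
Semi-major axis a = (r_p + r_a)/2 = (2163.4 + 12557)/2 = 7360.2 km = 7.360×10⁶ m.
By Kepler's third law T = 2π√(a³/μ) = 2π × 9.017×10³ = 5.666×10⁴ s.
= 15.74 hours.

T ≈ 15.74 hours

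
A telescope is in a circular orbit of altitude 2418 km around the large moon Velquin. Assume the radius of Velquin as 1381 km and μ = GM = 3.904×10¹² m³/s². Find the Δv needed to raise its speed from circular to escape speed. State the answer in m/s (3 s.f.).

r = 1381 + 2418 = 3799.0 km = 3.7990×10⁶ m.
Circular speed v_c = √(μ/r) = 1014 m/s.
Escape speed v_esc = √(2μ/r) = √2 × v_c = 1434 m/s.
Δv = v_esc − v_c = 419.9 m/s.

Δv ≈ 420 m/s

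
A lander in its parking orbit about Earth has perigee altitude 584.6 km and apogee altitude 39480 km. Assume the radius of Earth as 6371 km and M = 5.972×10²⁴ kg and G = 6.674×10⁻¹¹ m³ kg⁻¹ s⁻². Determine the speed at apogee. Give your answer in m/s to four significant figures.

μ = GM = 6.674×10⁻¹¹ × 5.972×10²⁴ = 3.986×10¹⁴ m³/s².
r_p = 6371 + 584.6 = 6955.6 km = 6.9556×10⁶ m.
r_a = 6371 + 39480 = 45851 km = 4.5851×10⁷ m.
Semi-major axis a = (r_p + r_a)/2 = 26403 km = 2.640×10⁷ m.
Vis-viva: v² = μ(2/r − 1/a) = 3.986×10¹⁴ × (4.362×10⁻⁸ − 3.787×10⁻⁸) = 2.290×10⁶ m²/s².
v = 1513 m/s.

v ≈ 1513 m/s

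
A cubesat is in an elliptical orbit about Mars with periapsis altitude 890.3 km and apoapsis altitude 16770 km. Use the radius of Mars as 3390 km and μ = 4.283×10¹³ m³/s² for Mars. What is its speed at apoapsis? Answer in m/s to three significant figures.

r_p = 3390 + 890.3 = 4280.3 km = 4.2803×10⁶ m.
r_a = 3390 + 16770 = 20160 km = 2.0160×10⁷ m.
Semi-major axis a = (r_p + r_a)/2 = 12220 km = 1.222×10⁷ m.
Vis-viva: v² = μ(2/r − 1/a) = 4.283×10¹³ × (9.921×10⁻⁸ − 8.183×10⁻⁸) = 7.441×10⁵ m²/s².
v = 862.6 m/s.

v ≈ 863 m/s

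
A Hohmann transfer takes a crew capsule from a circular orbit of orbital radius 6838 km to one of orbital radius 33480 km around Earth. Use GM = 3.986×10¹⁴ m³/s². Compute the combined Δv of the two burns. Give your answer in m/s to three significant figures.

Δv_total ≈ 3650 m/s

r₁ = 6838 km = 6.838×10⁶ m.
r₂ = 33480 km = 3.348×10⁷ m.
Transfer ellipse a_t = (r₁ + r₂)/2 = 2.016×10⁷ m.
At r₁: circular v_c1 = √(μ/r₁) = 7635 m/s; transfer-perigee v_p = √[μ(2/r₁ − 1/a_t)] = 9839 m/s.
Δv₁ = v_p − v_c1 = 2204 m/s.
At r₂: circular v_c2 = √(μ/r₂) = 3450 m/s; transfer-apogee v_a = √[μ(2/r₂ − 1/a_t)] = 2010 m/s.
Δv₂ = v_c2 − v_a = 1441 m/s.
Total Δv = Δv₁ + Δv₂ = 3645 m/s.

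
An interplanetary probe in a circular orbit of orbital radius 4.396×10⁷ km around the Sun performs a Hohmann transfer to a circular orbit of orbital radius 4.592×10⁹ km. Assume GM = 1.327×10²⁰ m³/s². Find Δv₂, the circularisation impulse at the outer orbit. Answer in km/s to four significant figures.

r₁ = 4.396×10⁷ km = 4.396×10¹⁰ m.
r₂ = 4.592×10⁹ km = 4.592×10¹² m.
Transfer ellipse a_t = (r₁ + r₂)/2 = 2.318×10¹² m.
At r₁: circular v_c1 = √(μ/r₁) = 54940 m/s; transfer-perihelion v_p = √[μ(2/r₁ − 1/a_t)] = 77330 m/s.
At r₂: circular v_c2 = √(μ/r₂) = 5376 m/s; transfer-aphelion v_a = √[μ(2/r₂ − 1/a_t)] = 740.3 m/s.
Δv₂ = v_c2 − v_a = 4635 m/s.
= 4.635 km/s.

Δv ≈ 4.635 km/s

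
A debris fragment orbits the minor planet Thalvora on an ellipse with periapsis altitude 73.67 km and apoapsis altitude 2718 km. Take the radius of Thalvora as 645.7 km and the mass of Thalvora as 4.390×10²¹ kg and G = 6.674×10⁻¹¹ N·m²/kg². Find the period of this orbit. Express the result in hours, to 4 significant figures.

μ = GM = 6.674×10⁻¹¹ × 4.390×10²¹ = 2.930×10¹¹ m³/s².
r_p = 645.7 + 73.67 = 719.37 km = 7.1937×10⁵ m.
r_a = 645.7 + 2718 = 3363.7 km = 3.3637×10⁶ m.
Semi-major axis a = (r_p + r_a)/2 = (719.37 + 3363.7)/2 = 2041.5 km = 2.042×10⁶ m.
By Kepler's third law T = 2π√(a³/μ) = 2π × 5.389×10³ = 3.386×10⁴ s.
= 9.406 hours.

T ≈ 9.406 hours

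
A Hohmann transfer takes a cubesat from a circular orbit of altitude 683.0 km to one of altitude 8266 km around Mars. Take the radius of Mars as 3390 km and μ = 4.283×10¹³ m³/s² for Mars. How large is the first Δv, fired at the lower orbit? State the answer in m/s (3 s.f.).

r₁ = 3390 + 683.0 = 4073.0 km = 4.0730×10⁶ m.
r₂ = 3390 + 8266 = 11656 km = 1.1656×10⁷ m.
Transfer ellipse a_t = (r₁ + r₂)/2 = 7.864×10⁶ m.
At r₁: circular v_c1 = √(μ/r₁) = 3243 m/s; transfer-periapsis v_p = √[μ(2/r₁ − 1/a_t)] = 3948 m/s.
Δv₁ = v_p − v_c1 = 705.0 m/s.

Δv ≈ 705 m/s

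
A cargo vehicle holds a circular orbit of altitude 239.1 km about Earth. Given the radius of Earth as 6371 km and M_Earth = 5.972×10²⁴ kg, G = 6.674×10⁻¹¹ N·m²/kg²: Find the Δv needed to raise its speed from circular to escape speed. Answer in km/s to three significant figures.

μ = GM = 6.674×10⁻¹¹ × 5.972×10²⁴ = 3.986×10¹⁴ m³/s².
r = 6371 + 239.1 = 6610.1 km = 6.6101×10⁶ m.
Circular speed v_c = √(μ/r) = 7765 m/s.
Escape speed v_esc = √(2μ/r) = √2 × v_c = 10980 m/s.
Δv = v_esc − v_c = 3216 m/s = 3.216 km/s.

Δv ≈ 3.22 km/s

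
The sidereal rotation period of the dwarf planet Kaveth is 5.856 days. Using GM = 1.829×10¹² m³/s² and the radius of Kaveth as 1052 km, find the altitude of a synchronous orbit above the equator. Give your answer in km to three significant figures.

T = 5.856 days = 5.060×10⁵ s.
A synchronous orbit has period T, so by Kepler's third law a = (μT²/4π²)^(1/3).
μT²/4π² = 1.829×10¹² × (5.060×10⁵)² / 39.48 = 1.186×10²² m³.
a = 2.280×10⁷ m = 22805 km.
Altitude h = a − R = 22805 − 1052 = 21753 km.

h_sync ≈ 21800 km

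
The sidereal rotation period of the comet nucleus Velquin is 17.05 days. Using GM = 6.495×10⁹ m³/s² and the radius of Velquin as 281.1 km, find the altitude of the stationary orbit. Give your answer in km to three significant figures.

h_sync ≈ 6810 km

T = 17.05 days = 1.473×10⁶ s.
A synchronous orbit has period T, so by Kepler's third law a = (μT²/4π²)^(1/3).
μT²/4π² = 6.495×10⁹ × (1.473×10⁶)² / 39.48 = 3.570×10²⁰ m³.
a = 7.094×10⁶ m = 7094.1 km.
Altitude h = a − R = 7094.1 − 281.1 = 6813.0 km.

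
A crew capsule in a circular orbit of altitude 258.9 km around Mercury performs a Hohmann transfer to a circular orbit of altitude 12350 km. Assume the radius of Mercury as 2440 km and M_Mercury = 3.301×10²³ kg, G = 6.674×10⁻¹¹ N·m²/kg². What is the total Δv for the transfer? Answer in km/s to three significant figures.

Δv_total ≈ 1.40 km/s

μ = GM = 6.674×10⁻¹¹ × 3.301×10²³ = 2.203×10¹³ m³/s².
r₁ = 2440 + 258.9 = 2698.9 km = 2.6989×10⁶ m.
r₂ = 2440 + 12350 = 14790 km = 1.4790×10⁷ m.
Transfer ellipse a_t = (r₁ + r₂)/2 = 8.744×10⁶ m.
At r₁: circular v_c1 = √(μ/r₁) = 2857 m/s; transfer-periherm v_p = √[μ(2/r₁ − 1/a_t)] = 3716 m/s.
Δv₁ = v_p − v_c1 = 858.6 m/s.
At r₂: circular v_c2 = √(μ/r₂) = 1220 m/s; transfer-apoherm v_a = √[μ(2/r₂ − 1/a_t)] = 678.0 m/s.
Δv₂ = v_c2 − v_a = 542.4 m/s.
Total Δv = Δv₁ + Δv₂ = 1401 m/s = 1.401 km/s.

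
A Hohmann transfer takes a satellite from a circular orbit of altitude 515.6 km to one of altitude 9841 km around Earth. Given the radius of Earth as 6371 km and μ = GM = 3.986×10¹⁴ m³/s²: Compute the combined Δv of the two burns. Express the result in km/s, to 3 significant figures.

Δv_total ≈ 2.54 km/s

r₁ = 6371 + 515.6 = 6886.6 km = 6.8866×10⁶ m.
r₂ = 6371 + 9841 = 16212 km = 1.6212×10⁷ m.
Transfer ellipse a_t = (r₁ + r₂)/2 = 1.155×10⁷ m.
At r₁: circular v_c1 = √(μ/r₁) = 7608 m/s; transfer-perigee v_p = √[μ(2/r₁ − 1/a_t)] = 9014 m/s.
Δv₁ = v_p − v_c1 = 1406 m/s.
At r₂: circular v_c2 = √(μ/r₂) = 4959 m/s; transfer-apogee v_a = √[μ(2/r₂ − 1/a_t)] = 3829 m/s.
Δv₂ = v_c2 − v_a = 1130 m/s.
Total Δv = Δv₁ + Δv₂ = 2535 m/s = 2.535 km/s.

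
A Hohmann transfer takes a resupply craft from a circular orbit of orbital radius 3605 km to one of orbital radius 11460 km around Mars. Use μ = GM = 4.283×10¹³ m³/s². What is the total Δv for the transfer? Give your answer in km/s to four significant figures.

r₁ = 3605 km = 3.605×10⁶ m.
r₂ = 11460 km = 1.146×10⁷ m.
Transfer ellipse a_t = (r₁ + r₂)/2 = 7.532×10⁶ m.
At r₁: circular v_c1 = √(μ/r₁) = 3447 m/s; transfer-periapsis v_p = √[μ(2/r₁ − 1/a_t)] = 4252 m/s.
Δv₁ = v_p − v_c1 = 804.7 m/s.
At r₂: circular v_c2 = √(μ/r₂) = 1933 m/s; transfer-apoapsis v_a = √[μ(2/r₂ − 1/a_t)] = 1337 m/s.
Δv₂ = v_c2 − v_a = 595.8 m/s.
Total Δv = Δv₁ + Δv₂ = 1400 m/s = 1.400 km/s.

Δv_total ≈ 1.400 km/s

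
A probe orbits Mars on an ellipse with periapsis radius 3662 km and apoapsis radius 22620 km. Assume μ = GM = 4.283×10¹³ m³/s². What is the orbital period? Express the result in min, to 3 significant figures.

T ≈ 762 min

Semi-major axis a = (r_p + r_a)/2 = (3662.0 + 22620)/2 = 13141 km = 1.314×10⁷ m.
By Kepler's third law T = 2π√(a³/μ) = 2π × 7.279×10³ = 4.573×10⁴ s.
= 762.2 min.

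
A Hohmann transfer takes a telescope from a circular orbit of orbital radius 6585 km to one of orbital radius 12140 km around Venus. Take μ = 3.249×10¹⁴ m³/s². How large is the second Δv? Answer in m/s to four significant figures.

Δv ≈ 834.7 m/s

r₁ = 6585 km = 6.585×10⁶ m.
r₂ = 12140 km = 1.214×10⁷ m.
Transfer ellipse a_t = (r₁ + r₂)/2 = 9.362×10⁶ m.
At r₁: circular v_c1 = √(μ/r₁) = 7024 m/s; transfer-periapsis v_p = √[μ(2/r₁ − 1/a_t)] = 7999 m/s.
At r₂: circular v_c2 = √(μ/r₂) = 5173 m/s; transfer-apoapsis v_a = √[μ(2/r₂ − 1/a_t)] = 4339 m/s.
Δv₂ = v_c2 − v_a = 834.7 m/s.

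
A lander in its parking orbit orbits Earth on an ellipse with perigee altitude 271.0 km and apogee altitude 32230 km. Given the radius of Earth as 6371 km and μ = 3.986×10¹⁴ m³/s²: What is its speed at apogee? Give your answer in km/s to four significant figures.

r_p = 6371 + 271.0 = 6642.0 km = 6.6420×10⁶ m.
r_a = 6371 + 32230 = 38601 km = 3.8601×10⁷ m.
Semi-major axis a = (r_p + r_a)/2 = 22622 km = 2.262×10⁷ m.
Vis-viva: v² = μ(2/r − 1/a) = 3.986×10¹⁴ × (5.181×10⁻⁸ − 4.421×10⁻⁸) = 3.032×10⁶ m²/s².
v = 1741 m/s = 1.741 km/s.

v ≈ 1.741 km/s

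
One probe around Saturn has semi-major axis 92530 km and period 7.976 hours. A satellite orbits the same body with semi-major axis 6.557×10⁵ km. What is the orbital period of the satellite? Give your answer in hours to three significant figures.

Kepler's third law: T² ∝ a³, so T₂ = T₁ (a₂/a₁)^(3/2).
a₂/a₁ = 7.086, (a₂/a₁)^(3/2) = 18.86.
T₂ = 7.976 × 18.86 = 150.5 hours.

T₂ ≈ 150 hours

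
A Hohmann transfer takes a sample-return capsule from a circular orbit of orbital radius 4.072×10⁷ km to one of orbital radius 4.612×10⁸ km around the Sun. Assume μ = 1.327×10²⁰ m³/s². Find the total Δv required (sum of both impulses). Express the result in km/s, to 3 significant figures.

r₁ = 4.072×10⁷ km = 4.072×10¹⁰ m.
r₂ = 4.612×10⁸ km = 4.612×10¹¹ m.
Transfer ellipse a_t = (r₁ + r₂)/2 = 2.510×10¹¹ m.
At r₁: circular v_c1 = √(μ/r₁) = 57090 m/s; transfer-perihelion v_p = √[μ(2/r₁ − 1/a_t)] = 77390 m/s.
Δv₁ = v_p − v_c1 = 20300 m/s.
At r₂: circular v_c2 = √(μ/r₂) = 16960 m/s; transfer-aphelion v_a = √[μ(2/r₂ − 1/a_t)] = 6833 m/s.
Δv₂ = v_c2 − v_a = 10130 m/s.
Total Δv = Δv₁ + Δv₂ = 30430 m/s = 30.43 km/s.

Δv_total ≈ 30.4 km/s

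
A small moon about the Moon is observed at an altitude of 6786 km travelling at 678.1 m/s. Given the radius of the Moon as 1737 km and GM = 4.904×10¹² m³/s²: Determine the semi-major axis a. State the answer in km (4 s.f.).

r = 1737 + 6786 = 8523.0 km = 8.523×10⁶ m.
Vis-viva rearranged: 1/a = 2/r − v²/μ = 2.347×10⁻⁷ − 9.376×10⁻⁸ = 1.409×10⁻⁷ m⁻¹.
a = 7.097×10⁶ m = 7097.5 km.

a ≈ 7097 km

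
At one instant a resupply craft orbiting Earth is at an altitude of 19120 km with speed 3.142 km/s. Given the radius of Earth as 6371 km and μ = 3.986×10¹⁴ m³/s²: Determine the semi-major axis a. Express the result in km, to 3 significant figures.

a ≈ 18600 km

r = 6371 + 19120 = 25491 km = 2.549×10⁷ m.
Vis-viva rearranged: 1/a = 2/r − v²/μ = 7.846×10⁻⁸ − 2.477×10⁻⁸ = 5.369×10⁻⁸ m⁻¹.
a = 1.862×10⁷ m = 18625 km.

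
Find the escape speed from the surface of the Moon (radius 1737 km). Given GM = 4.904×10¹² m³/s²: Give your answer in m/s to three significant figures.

r = R = 1.737×10⁶ m.
Escape speed v_esc = √(2μ/r) = √(2 × 4.904×10¹² / 1.737×10⁶) = √(5.647×10⁶) = 2376 m/s.

v_esc ≈ 2380 m/s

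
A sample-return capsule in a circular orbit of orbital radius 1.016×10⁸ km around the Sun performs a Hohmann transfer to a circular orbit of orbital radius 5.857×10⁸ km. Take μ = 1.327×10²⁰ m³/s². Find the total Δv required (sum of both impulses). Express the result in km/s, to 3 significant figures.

r₁ = 1.016×10⁸ km = 1.016×10¹¹ m.
r₂ = 5.857×10⁸ km = 5.857×10¹¹ m.
Transfer ellipse a_t = (r₁ + r₂)/2 = 3.436×10¹¹ m.
At r₁: circular v_c1 = √(μ/r₁) = 36140 m/s; transfer-perihelion v_p = √[μ(2/r₁ − 1/a_t)] = 47180 m/s.
Δv₁ = v_p − v_c1 = 11040 m/s.
At r₂: circular v_c2 = √(μ/r₂) = 15050 m/s; transfer-aphelion v_a = √[μ(2/r₂ − 1/a_t)] = 8184 m/s.
Δv₂ = v_c2 − v_a = 6868 m/s.
Total Δv = Δv₁ + Δv₂ = 17910 m/s = 17.91 km/s.

Δv_total ≈ 17.9 km/s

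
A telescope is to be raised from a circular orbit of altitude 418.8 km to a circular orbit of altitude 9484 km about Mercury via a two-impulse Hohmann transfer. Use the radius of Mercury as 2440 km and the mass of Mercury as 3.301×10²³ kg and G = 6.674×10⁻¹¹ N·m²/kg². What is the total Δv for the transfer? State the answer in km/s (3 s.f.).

Δv_total ≈ 1.26 km/s

μ = GM = 6.674×10⁻¹¹ × 3.301×10²³ = 2.203×10¹³ m³/s².
r₁ = 2440 + 418.8 = 2858.8 km = 2.8588×10⁶ m.
r₂ = 2440 + 9484 = 11924 km = 1.1924×10⁷ m.
Transfer ellipse a_t = (r₁ + r₂)/2 = 7.391×10⁶ m.
At r₁: circular v_c1 = √(μ/r₁) = 2776 m/s; transfer-periherm v_p = √[μ(2/r₁ − 1/a_t)] = 3526 m/s.
Δv₁ = v_p − v_c1 = 749.9 m/s.
At r₂: circular v_c2 = √(μ/r₂) = 1359 m/s; transfer-apoherm v_a = √[μ(2/r₂ − 1/a_t)] = 845.3 m/s.
Δv₂ = v_c2 − v_a = 513.9 m/s.
Total Δv = Δv₁ + Δv₂ = 1264 m/s = 1.264 km/s.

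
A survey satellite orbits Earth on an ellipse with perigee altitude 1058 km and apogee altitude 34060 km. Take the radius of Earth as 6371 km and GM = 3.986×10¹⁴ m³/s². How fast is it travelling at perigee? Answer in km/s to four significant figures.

v ≈ 9.521 km/s

r_p = 6371 + 1058 = 7429.0 km = 7.4290×10⁶ m.
r_a = 6371 + 34060 = 40431 km = 4.0431×10⁷ m.
Semi-major axis a = (r_p + r_a)/2 = 23930 km = 2.393×10⁷ m.
Vis-viva: v² = μ(2/r − 1/a) = 3.986×10¹⁴ × (2.692×10⁻⁷ − 4.179×10⁻⁸) = 9.065×10⁷ m²/s².
v = 9521 m/s = 9.521 km/s.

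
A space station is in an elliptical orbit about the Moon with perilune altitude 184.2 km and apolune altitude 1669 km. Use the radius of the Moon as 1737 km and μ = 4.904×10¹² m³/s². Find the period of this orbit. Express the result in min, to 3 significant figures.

T ≈ 206 min

r_p = 1737 + 184.2 = 1921.2 km = 1.9212×10⁶ m.
r_a = 1737 + 1669 = 3406.0 km = 3.4060×10⁶ m.
Semi-major axis a = (r_p + r_a)/2 = (1921.2 + 3406.0)/2 = 2663.6 km = 2.664×10⁶ m.
By Kepler's third law T = 2π√(a³/μ) = 2π × 1.963×10³ = 1.233×10⁴ s.
= 205.6 min.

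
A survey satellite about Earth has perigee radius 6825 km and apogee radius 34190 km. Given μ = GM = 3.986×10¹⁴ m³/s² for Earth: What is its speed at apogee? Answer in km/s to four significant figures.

v ≈ 1.970 km/s

Semi-major axis a = (r_p + r_a)/2 = 20508 km = 2.051×10⁷ m.
Vis-viva: v² = μ(2/r − 1/a) = 3.986×10¹⁴ × (5.850×10⁻⁸ − 4.876×10⁻⁸) = 3.880×10⁶ m²/s².
v = 1970 m/s = 1.970 km/s.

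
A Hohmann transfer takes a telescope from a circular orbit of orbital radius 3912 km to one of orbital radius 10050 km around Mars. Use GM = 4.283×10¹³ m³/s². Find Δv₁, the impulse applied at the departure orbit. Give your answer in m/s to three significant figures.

r₁ = 3912 km = 3.912×10⁶ m.
r₂ = 10050 km = 1.005×10⁷ m.
Transfer ellipse a_t = (r₁ + r₂)/2 = 6.981×10⁶ m.
At r₁: circular v_c1 = √(μ/r₁) = 3309 m/s; transfer-periapsis v_p = √[μ(2/r₁ − 1/a_t)] = 3970 m/s.
Δv₁ = v_p − v_c1 = 661.2 m/s.

Δv ≈ 661 m/s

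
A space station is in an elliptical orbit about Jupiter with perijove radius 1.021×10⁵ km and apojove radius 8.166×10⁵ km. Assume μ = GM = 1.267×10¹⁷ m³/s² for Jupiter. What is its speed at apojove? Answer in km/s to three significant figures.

v ≈ 5.87 km/s

Semi-major axis a = (r_p + r_a)/2 = 4.5935×10⁵ km = 4.594×10⁸ m.
Vis-viva: v² = μ(2/r − 1/a) = 1.267×10¹⁷ × (2.449×10⁻⁹ − 2.177×10⁻⁹) = 3.449×10⁷ m²/s².
v = 5873 m/s = 5.873 km/s.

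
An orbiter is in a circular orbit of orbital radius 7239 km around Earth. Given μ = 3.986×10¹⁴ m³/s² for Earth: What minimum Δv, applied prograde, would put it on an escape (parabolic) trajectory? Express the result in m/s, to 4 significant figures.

r = 7239 km = 7.239×10⁶ m.
Circular speed v_c = √(μ/r) = 7420 m/s.
Escape speed v_esc = √(2μ/r) = √2 × v_c = 10490 m/s.
Δv = v_esc − v_c = 3074 m/s.

Δv ≈ 3074 m/s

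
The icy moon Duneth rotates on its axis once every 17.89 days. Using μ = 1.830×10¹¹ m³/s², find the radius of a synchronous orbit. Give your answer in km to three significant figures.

r_sync ≈ 22300 km

T = 17.89 days = 1.546×10⁶ s.
A synchronous orbit has period T, so by Kepler's third law a = (μT²/4π²)^(1/3).
μT²/4π² = 1.830×10¹¹ × (1.546×10⁶)² / 39.48 = 1.107×10²² m³.
a = 2.229×10⁷ m = 22290 km.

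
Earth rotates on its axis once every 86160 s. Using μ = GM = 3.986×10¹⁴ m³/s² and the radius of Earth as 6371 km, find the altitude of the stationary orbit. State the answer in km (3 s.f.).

A synchronous orbit has period T, so by Kepler's third law a = (μT²/4π²)^(1/3).
μT²/4π² = 3.986×10¹⁴ × (8.616×10⁴)² / 39.48 = 7.495×10²² m³.
a = 4.216×10⁷ m = 42163 km.
Altitude h = a − R = 42163 − 6371 = 35792 km.

h_sync ≈ 35800 km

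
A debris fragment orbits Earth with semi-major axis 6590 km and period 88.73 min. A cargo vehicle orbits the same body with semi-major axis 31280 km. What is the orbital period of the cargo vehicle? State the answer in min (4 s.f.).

T₂ ≈ 917.6 min

Kepler's third law: T² ∝ a³, so T₂ = T₁ (a₂/a₁)^(3/2).
a₂/a₁ = 4.747, (a₂/a₁)^(3/2) = 10.34.
T₂ = 88.73 × 10.34 = 917.6 min.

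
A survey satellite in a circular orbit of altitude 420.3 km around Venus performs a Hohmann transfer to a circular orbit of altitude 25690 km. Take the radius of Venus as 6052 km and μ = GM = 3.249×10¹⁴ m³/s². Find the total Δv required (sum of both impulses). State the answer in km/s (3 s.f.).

Δv_total ≈ 3.38 km/s

r₁ = 6052 + 420.3 = 6472.3 km = 6.4723×10⁶ m.
r₂ = 6052 + 25690 = 31742 km = 3.1742×10⁷ m.
Transfer ellipse a_t = (r₁ + r₂)/2 = 1.911×10⁷ m.
At r₁: circular v_c1 = √(μ/r₁) = 7085 m/s; transfer-periapsis v_p = √[μ(2/r₁ − 1/a_t)] = 9132 m/s.
Δv₁ = v_p − v_c1 = 2047 m/s.
At r₂: circular v_c2 = √(μ/r₂) = 3199 m/s; transfer-apoapsis v_a = √[μ(2/r₂ − 1/a_t)] = 1862 m/s.
Δv₂ = v_c2 − v_a = 1337 m/s.
Total Δv = Δv₁ + Δv₂ = 3384 m/s = 3.384 km/s.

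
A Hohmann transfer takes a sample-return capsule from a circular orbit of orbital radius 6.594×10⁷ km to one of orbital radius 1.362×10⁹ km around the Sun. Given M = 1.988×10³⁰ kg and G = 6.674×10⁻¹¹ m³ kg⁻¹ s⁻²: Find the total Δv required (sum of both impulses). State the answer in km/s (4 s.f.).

Δv_total ≈ 23.97 km/s

μ = GM = 6.674×10⁻¹¹ × 1.988×10³⁰ = 1.327×10²⁰ m³/s².
r₁ = 6.594×10⁷ km = 6.594×10¹⁰ m.
r₂ = 1.362×10⁹ km = 1.362×10¹² m.
Transfer ellipse a_t = (r₁ + r₂)/2 = 7.140×10¹¹ m.
At r₁: circular v_c1 = √(μ/r₁) = 44860 m/s; transfer-perihelion v_p = √[μ(2/r₁ − 1/a_t)] = 61950 m/s.
Δv₁ = v_p − v_c1 = 17100 m/s.
At r₂: circular v_c2 = √(μ/r₂) = 9870 m/s; transfer-aphelion v_a = √[μ(2/r₂ − 1/a_t)] = 2999 m/s.
Δv₂ = v_c2 − v_a = 6870 m/s.
Total Δv = Δv₁ + Δv₂ = 23970 m/s = 23.97 km/s.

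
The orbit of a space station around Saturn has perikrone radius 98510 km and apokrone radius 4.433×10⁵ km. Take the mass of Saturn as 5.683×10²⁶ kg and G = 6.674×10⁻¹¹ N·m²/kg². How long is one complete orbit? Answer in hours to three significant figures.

μ = GM = 6.674×10⁻¹¹ × 5.683×10²⁶ = 3.793×10¹⁶ m³/s².
Semi-major axis a = (r_p + r_a)/2 = (98510 + 4.4330×10⁵)/2 = 2.7090×10⁵ km = 2.709×10⁸ m.
By Kepler's third law T = 2π√(a³/μ) = 2π × 2.290×10⁴ = 1.439×10⁵ s.
= 39.96 hours.

T ≈ 40.0 hours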